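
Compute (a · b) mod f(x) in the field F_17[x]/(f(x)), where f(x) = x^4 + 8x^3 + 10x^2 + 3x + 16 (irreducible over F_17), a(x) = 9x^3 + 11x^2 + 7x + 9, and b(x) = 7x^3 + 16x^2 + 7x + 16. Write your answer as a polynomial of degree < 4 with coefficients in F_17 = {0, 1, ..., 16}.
a · b ≡ 3x^3 + 13x^2 + 8x + 9 (mod f(x))

Multiply in F_17[x]: a(x)·b(x) = (9x^3 + 11x^2 + 7x + 9)·(7x^3 + 16x^2 + 7x + 16) = 12x^6 + 16x^4 + 5x^3 + 12x^2 + 5x + 8. This has degree ≥ 4, so divide by f(x) over F_17: 12x^6 + 16x^4 + 5x^3 + 12x^2 + 5x + 8 = (12x^2 + 6x + 1)·(x^4 + 8x^3 + 10x^2 + 3x + 16) + (3x^3 + 13x^2 + 8x + 9). Hence a·b ≡ 3x^3 + 13x^2 + 8x + 9 (mod f). (F_17[x]/(f) is a field with 17^4 = 83521 elements since f is irreducible of degree 4.)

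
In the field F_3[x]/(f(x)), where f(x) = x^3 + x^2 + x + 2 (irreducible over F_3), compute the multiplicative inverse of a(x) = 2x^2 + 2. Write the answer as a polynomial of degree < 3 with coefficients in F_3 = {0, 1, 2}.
a(x)^(-1) ≡ x + 1 (mod f(x))

Since f is irreducible over F_3, F_3[x]/(f) is a field and a(x) ≠ 0 has an inverse. Apply the extended Euclidean algorithm to f(x) and a(x) in F_3[x]: f(x) = (2x + 2)·a(x) + (1). The last nonzero remainder is the constant 1 = gcd(f, a) in F_3. Back-substituting through the division chain expresses 1 = s(x)·a(x) + t(x)·f(x) with s(x) ≡ x + 1 (mod f), so a(x)^(-1) ≡ s(x) = x + 1 (mod f). Check: (2x^2 + 2)·(x + 1) = 2x^3 + 2x^2 + 2x + 2 ≡ 1 (mod x^3 + x^2 + x + 2).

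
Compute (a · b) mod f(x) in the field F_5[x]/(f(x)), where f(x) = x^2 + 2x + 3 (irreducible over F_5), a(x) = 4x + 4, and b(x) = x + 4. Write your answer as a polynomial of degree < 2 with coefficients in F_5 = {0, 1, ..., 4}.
a · b ≡ 2x + 4 (mod f(x))

Multiply in F_5[x]: a(x)·b(x) = (4x + 4)·(x + 4) = 4x^2 + 1. This has degree ≥ 2, so divide by f(x) over F_5: 4x^2 + 1 = (4)·(x^2 + 2x + 3) + (2x + 4). Hence a·b ≡ 2x + 4 (mod f). (F_5[x]/(f) is a field with 5^2 = 25 elements since f is irreducible of degree 2.)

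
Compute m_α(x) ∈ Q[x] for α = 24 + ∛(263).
m_α(x) = x^3 - 72x^2 + 1728x - 14087

Set β = α - 24 = ∛(263), so β^3 = 263. Then (α - 24)^3 - 263 = 0, i.e. α is a root of g(x) = (x - 24)^3 - 263 = x^3 - 72x^2 + 1728x - 14087. Since g(x) = h(x - 24) where h(x) = x^3 - 263, and h is irreducible over Q (because 263 is not a perfect cube, so h has no rational root, and a monic cubic with no rational root is irreducible), g is also irreducible (irreducibility is preserved under the substitution x → x - 24). Hence m_α(x) = x^3 - 72x^2 + 1728x - 14087.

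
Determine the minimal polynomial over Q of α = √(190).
m_α(x) = x^2 - 190

α satisfies α^2 - 190 = 0, so x^2 - 190 annihilates α. Since d = 190 is squarefree and ≠ 1, it is not a perfect square in Q, so x^2 - 190 has no rational root and is therefore irreducible over Q (a degree-2 polynomial over a field is irreducible iff it has no root). Hence m_α(x) = x^2 - 190.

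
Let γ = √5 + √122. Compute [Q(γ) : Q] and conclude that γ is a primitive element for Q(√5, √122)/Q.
[Q(γ) : Q] = 4 (equivalently, Q(γ) = Q(√5, √122))

Obviously Q(γ) ⊆ Q(√5, √122), and [Q(√5, √122):Q] = 4 (since 5, 122 are distinct squarefree integers > 1 with 610 not a perfect square). To show equality we compute the minimal polynomial of γ. From γ = √5 + √122: γ^2 = 5 + 2√(610) + 122 = 127 + 2√(610), so γ^2 - 127 = 2√(610); squaring, (γ^2 - 127)^2 = 4·610, i.e. γ^4 - 254γ^2 + 16129 - 2440 = 0, i.e. γ^4 - 254γ^2 + 13689 = 0. So γ is a root of x^4 - 254x^2 + 13689. This polynomial is irreducible over Q: it has no rational root (each ±√5 ± √122 is irrational), and any factorization into two quadratics over Q would force √(610) ∈ Q (pairing opposite roots) or √5, √122 ∈ Q (other pairings), all impossible. Hence [Q(γ):Q] = 4 = [Q(√5, √122):Q], so Q(γ) = Q(√5, √122).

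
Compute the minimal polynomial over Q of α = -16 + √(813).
m_α(x) = x^2 + 32x - 557

From α + 16 = √(813), squaring gives (α + 16)^2 = 813, i.e. α^2 + 32α + 256 = 813, so α^2 + 32α - 557 = 0. The discriminant of x^2 + 32x - 557 is (32)^2 - 4·(-557) = 1024 + 2228 = 3252, and 4·(813) is not a perfect square in Q since 813 is squarefree and ≠ 1. Hence x^2 + 32x - 557 is irreducible over Q and is the minimal polynomial of α.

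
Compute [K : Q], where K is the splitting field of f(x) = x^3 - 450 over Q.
[K : Q] = 6

The roots of x^3 - 450 are ∛450, ω∛450, ω^2∛450 where ω = e^(2πi/3) is a primitive cube root of unity, so K = Q(∛450, ω). Now [Q(∛450):Q] = 3 (since 450 is not a perfect cube, x^3 - 450 is irreducible) and [Q(ω):Q] = 2. Both 2 and 3 divide [K:Q], and [K:Q] ≤ 3·2 = 6, so [K:Q] = 6. (Equivalently: Q(∛450) ⊂ R but ω ∉ R, so [K : Q(∛450)] = 2.)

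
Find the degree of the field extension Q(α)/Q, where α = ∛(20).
[Q(α):Q] = 3

The minimal polynomial of α is x^3 - 20, irreducible over Q since 20 is not a perfect cube (so x^3 - 20 has no rational root). Hence [Q(α):Q] = deg(m_α) = 3.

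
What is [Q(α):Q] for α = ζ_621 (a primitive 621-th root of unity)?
[Q(α):Q] = 396

The minimal polynomial of ζ_621 over Q is the 621-th cyclotomic polynomial Φ_621(x), which is irreducible over Q and has degree φ(621) = 396. Hence [Q(α):Q] = φ(621) = 396.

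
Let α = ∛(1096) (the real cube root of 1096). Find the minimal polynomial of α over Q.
m_α(x) = x^3 - 1096

α satisfies α^3 = 1096, so x^3 - 1096 annihilates α. By the rational root test, a rational root p/q (in lowest terms) of x^3 - 1096 would satisfy p^3 = 1096 q^3, forcing q = 1 and p^3 = 1096; but 1096 is not a perfect cube, contradiction. A monic cubic over Q with no rational root is irreducible (any nontrivial factorization would include a linear factor). Hence x^3 - 1096 is the minimal polynomial of α, and in particular [Q(α):Q] = 3.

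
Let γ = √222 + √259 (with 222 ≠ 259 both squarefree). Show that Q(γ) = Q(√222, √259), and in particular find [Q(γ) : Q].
[Q(γ) : Q] = 4 (equivalently, Q(γ) = Q(√222, √259))

Obviously Q(γ) ⊆ Q(√222, √259), and [Q(√222, √259):Q] = 4 (since 222, 259 are distinct squarefree integers > 1 with 57498 not a perfect square). To show equality we compute the minimal polynomial of γ. From γ = √222 + √259: γ^2 = 222 + 2√(57498) + 259 = 481 + 2√(57498), so γ^2 - 481 = 2√(57498); squaring, (γ^2 - 481)^2 = 4·57498, i.e. γ^4 - 962γ^2 + 231361 - 229992 = 0, i.e. γ^4 - 962γ^2 + 1369 = 0. So γ is a root of x^4 - 962x^2 + 1369. This polynomial is irreducible over Q: it has no rational root (each ±√222 ± √259 is irrational), and any factorization into two quadratics over Q would force √(57498) ∈ Q (pairing opposite roots) or √222, √259 ∈ Q (other pairings), all impossible. Hence [Q(γ):Q] = 4 = [Q(√222, √259):Q], so Q(γ) = Q(√222, √259).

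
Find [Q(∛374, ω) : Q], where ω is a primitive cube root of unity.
[Q(∛374, ω) : Q] = 6

[Q(∛374):Q] = 3 (min poly x^3 - 374, irreducible since 374 is not a perfect cube). [Q(ω):Q] = 2 (min poly x^2 + x + 1). Since Q(∛374) ⊂ R and ω ∉ R, we have ω ∉ Q(∛374), so x^2 + x + 1 remains irreducible over Q(∛374) and [Q(∛374, ω) : Q(∛374)] = 2. By the tower law, [Q(∛374, ω) : Q] = 3 · 2 = 6. (In fact Q(∛374, ω) is the splitting field of x^3 - 374 over Q.)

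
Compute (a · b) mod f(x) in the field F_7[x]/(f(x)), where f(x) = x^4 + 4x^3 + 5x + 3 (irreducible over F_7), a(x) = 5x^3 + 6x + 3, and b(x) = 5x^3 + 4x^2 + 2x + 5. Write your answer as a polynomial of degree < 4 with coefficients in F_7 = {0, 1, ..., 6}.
a · b ≡ 4x^3 + 6x^2 + 2x + 6 (mod f(x))

Multiply in F_7[x]: a(x)·b(x) = (5x^3 + 6x + 3)·(5x^3 + 4x^2 + 2x + 5) = 4x^6 + 6x^5 + 5x^4 + x^3 + 3x^2 + x + 1. This has degree ≥ 4, so divide by f(x) over F_7: 4x^6 + 6x^5 + 5x^4 + x^3 + 3x^2 + x + 1 = (4x^2 + 4x + 3)·(x^4 + 4x^3 + 5x + 3) + (4x^3 + 6x^2 + 2x + 6). Hence a·b ≡ 4x^3 + 6x^2 + 2x + 6 (mod f). (F_7[x]/(f) is a field with 7^4 = 2401 elements since f is irreducible of degree 4.)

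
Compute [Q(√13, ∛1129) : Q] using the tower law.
[Q(√13, ∛1129) : Q] = 6

Let L = Q(√13, ∛1129). Since Q(√13) ⊂ L and [Q(√13):Q] = 2, the tower law gives 2 | [L:Q]. Likewise Q(∛1129) ⊂ L with [Q(∛1129):Q] = 3 (because 1129 is not a perfect cube), so 3 | [L:Q]. As gcd(2,3) = 1, [L:Q] is divisible by 6. Conversely L is generated over Q by √13 and ∛1129, so [L:Q] ≤ 2·3 = 6. Therefore [Q(√13, ∛1129) : Q] = 6.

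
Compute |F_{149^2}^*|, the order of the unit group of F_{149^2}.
|F_{149^2}^*| = 22200

F_{149^2} has 149^2 = 22201 elements; its multiplicative group consists of all nonzero elements, so |F_{149^2}^*| = 22201 - 1 = 22200. (It is cyclic since any finite subgroup of the multiplicative group of a field is cyclic.)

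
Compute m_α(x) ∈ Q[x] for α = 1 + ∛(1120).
m_α(x) = x^3 - 3x^2 + 3x - 1121

Set β = α - 1 = ∛(1120), so β^3 = 1120. Then (α - 1)^3 - 1120 = 0, i.e. α is a root of g(x) = (x - 1)^3 - 1120 = x^3 - 3x^2 + 3x - 1121. Since g(x) = h(x - 1) where h(x) = x^3 - 1120, and h is irreducible over Q (because 1120 is not a perfect cube, so h has no rational root, and a monic cubic with no rational root is irreducible), g is also irreducible (irreducibility is preserved under the substitution x → x - 1). Hence m_α(x) = x^3 - 3x^2 + 3x - 1121.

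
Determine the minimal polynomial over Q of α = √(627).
m_α(x) = x^2 - 627

α satisfies α^2 - 627 = 0, so x^2 - 627 annihilates α. Since d = 627 is squarefree and ≠ 1, it is not a perfect square in Q, so x^2 - 627 has no rational root and is therefore irreducible over Q (a degree-2 polynomial over a field is irreducible iff it has no root). Hence m_α(x) = x^2 - 627.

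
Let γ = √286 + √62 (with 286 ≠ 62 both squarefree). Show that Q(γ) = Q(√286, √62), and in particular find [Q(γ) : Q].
[Q(γ) : Q] = 4 (equivalently, Q(γ) = Q(√286, √62))

Obviously Q(γ) ⊆ Q(√286, √62), and [Q(√286, √62):Q] = 4 (since 286, 62 are distinct squarefree integers > 1 with 17732 not a perfect square). To show equality we compute the minimal polynomial of γ. From γ = √286 + √62: γ^2 = 286 + 2√(17732) + 62 = 348 + 2√(17732), so γ^2 - 348 = 2√(17732); squaring, (γ^2 - 348)^2 = 4·17732, i.e. γ^4 - 696γ^2 + 121104 - 70928 = 0, i.e. γ^4 - 696γ^2 + 50176 = 0. So γ is a root of x^4 - 696x^2 + 50176. This polynomial is irreducible over Q: it has no rational root (each ±√286 ± √62 is irrational), and any factorization into two quadratics over Q would force √(17732) ∈ Q (pairing opposite roots) or √286, √62 ∈ Q (other pairings), all impossible. Hence [Q(γ):Q] = 4 = [Q(√286, √62):Q], so Q(γ) = Q(√286, √62).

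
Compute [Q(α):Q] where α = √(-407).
[Q(α):Q] = 2

[Q(α):Q] equals the degree of the minimal polynomial of α. Here α^2 = -407 and x^2 + 407 is irreducible (d = -407 is squarefree, ≠ 1, hence not a square), so deg(m_α) = 2. Thus [Q(α):Q] = 2.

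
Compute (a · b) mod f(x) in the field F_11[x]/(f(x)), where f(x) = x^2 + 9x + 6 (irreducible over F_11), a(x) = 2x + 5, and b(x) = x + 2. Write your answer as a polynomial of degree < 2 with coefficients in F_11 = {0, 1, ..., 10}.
a · b ≡ 2x + 9 (mod f(x))

Multiply in F_11[x]: a(x)·b(x) = (2x + 5)·(x + 2) = 2x^2 + 9x + 10. This has degree ≥ 2, so divide by f(x) over F_11: 2x^2 + 9x + 10 = (2)·(x^2 + 9x + 6) + (2x + 9). Hence a·b ≡ 2x + 9 (mod f). (F_11[x]/(f) is a field with 11^2 = 121 elements since f is irreducible of degree 2.)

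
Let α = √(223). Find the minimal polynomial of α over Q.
m_α(x) = x^2 - 223

α satisfies α^2 - 223 = 0, so x^2 - 223 annihilates α. Since d = 223 is squarefree and ≠ 1, it is not a perfect square in Q, so x^2 - 223 has no rational root and is therefore irreducible over Q (a degree-2 polynomial over a field is irreducible iff it has no root). Hence m_α(x) = x^2 - 223.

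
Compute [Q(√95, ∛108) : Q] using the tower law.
[Q(√95, ∛108) : Q] = 6

Let L = Q(√95, ∛108). Since Q(√95) ⊂ L and [Q(√95):Q] = 2, the tower law gives 2 | [L:Q]. Likewise Q(∛108) ⊂ L with [Q(∛108):Q] = 3 (because 108 is not a perfect cube), so 3 | [L:Q]. As gcd(2,3) = 1, [L:Q] is divisible by 6. Conversely L is generated over Q by √95 and ∛108, so [L:Q] ≤ 2·3 = 6. Therefore [Q(√95, ∛108) : Q] = 6.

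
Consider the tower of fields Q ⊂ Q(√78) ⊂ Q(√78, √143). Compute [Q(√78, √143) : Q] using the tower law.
[Q(√78, √143) : Q] = 4

[Q(√78):Q] = 2 (min poly x^2 - 78, irreducible since 78 is squarefree > 1). For the top step, suppose √143 ∈ Q(√78), say √143 = c + d√78 with c, d ∈ Q. Squaring: 143 = c^2 + 78d^2 + 2cd√78. Since √78 ∉ Q this forces 2cd = 0. If d = 0 then √143 = c ∈ Q, contradicting 143 squarefree > 1. If c = 0 then 143 = 78d^2, so 78·143 = (78d)^2 is a perfect square in Q — but 78·143 = 11154 is not a perfect square (since 78 and 143 are distinct squarefree integers). Contradiction. Hence √143 ∉ Q(√78), so x^2 - 143 stays irreducible over Q(√78) and [Q(√78, √143) : Q(√78)] = 2. By the tower law, [Q(√78, √143) : Q] = 2 · 2 = 4.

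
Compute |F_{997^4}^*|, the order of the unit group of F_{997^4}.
|F_{997^4}^*| = 988053892080

F_{997^4} has 997^4 = 988053892081 elements; its multiplicative group consists of all nonzero elements, so |F_{997^4}^*| = 988053892081 - 1 = 988053892080. (It is cyclic since any finite subgroup of the multiplicative group of a field is cyclic.)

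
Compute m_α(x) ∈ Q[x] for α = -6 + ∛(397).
m_α(x) = x^3 + 18x^2 + 108x - 181

Set β = α + 6 = ∛(397), so β^3 = 397. Then (α + 6)^3 - 397 = 0, i.e. α is a root of g(x) = (x + 6)^3 - 397 = x^3 + 18x^2 + 108x - 181. Since g(x) = h(x + 6) where h(x) = x^3 - 397, and h is irreducible over Q (because 397 is not a perfect cube, so h has no rational root, and a monic cubic with no rational root is irreducible), g is also irreducible (irreducibility is preserved under the substitution x → x + 6). Hence m_α(x) = x^3 + 18x^2 + 108x - 181.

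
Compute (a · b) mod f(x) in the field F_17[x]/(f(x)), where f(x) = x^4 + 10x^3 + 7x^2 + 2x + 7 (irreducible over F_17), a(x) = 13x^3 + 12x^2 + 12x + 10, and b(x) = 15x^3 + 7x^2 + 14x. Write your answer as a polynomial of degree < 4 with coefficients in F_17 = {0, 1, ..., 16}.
a · b ≡ 3x^3 + 2x^2 + 7x + 15 (mod f(x))

Multiply in F_17[x]: a(x)·b(x) = (13x^3 + 12x^2 + 12x + 10)·(15x^3 + 7x^2 + 14x) = 8x^6 + 16x^5 + 4x^4 + 11x^3 + 4x. This has degree ≥ 4, so divide by f(x) over F_17: 8x^6 + 16x^5 + 4x^4 + 11x^3 + 4x = (8x^2 + 4x + 10)·(x^4 + 10x^3 + 7x^2 + 2x + 7) + (3x^3 + 2x^2 + 7x + 15). Hence a·b ≡ 3x^3 + 2x^2 + 7x + 15 (mod f). (F_17[x]/(f) is a field with 17^4 = 83521 elements since f is irreducible of degree 4.)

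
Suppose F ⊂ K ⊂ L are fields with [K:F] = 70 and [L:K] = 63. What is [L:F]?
[L:F] = 4410

The tower law says that for any tower of field extensions F ⊂ K ⊂ L with finite degrees, [L:F] = [L:K] · [K:F]. Here this gives [L:F] = 63 · 70 = 4410.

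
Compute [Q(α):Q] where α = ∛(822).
[Q(α):Q] = 3

The minimal polynomial of α is x^3 - 822, irreducible over Q since 822 is not a perfect cube (so x^3 - 822 has no rational root). Hence [Q(α):Q] = deg(m_α) = 3.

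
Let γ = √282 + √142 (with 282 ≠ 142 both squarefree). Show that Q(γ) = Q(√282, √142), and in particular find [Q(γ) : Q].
[Q(γ) : Q] = 4 (equivalently, Q(γ) = Q(√282, √142))

Obviously Q(γ) ⊆ Q(√282, √142), and [Q(√282, √142):Q] = 4 (since 282, 142 are distinct squarefree integers > 1 with 40044 not a perfect square). To show equality we compute the minimal polynomial of γ. From γ = √282 + √142: γ^2 = 282 + 2√(40044) + 142 = 424 + 2√(40044), so γ^2 - 424 = 2√(40044); squaring, (γ^2 - 424)^2 = 4·40044, i.e. γ^4 - 848γ^2 + 179776 - 160176 = 0, i.e. γ^4 - 848γ^2 + 19600 = 0. So γ is a root of x^4 - 848x^2 + 19600. This polynomial is irreducible over Q: it has no rational root (each ±√282 ± √142 is irrational), and any factorization into two quadratics over Q would force √(40044) ∈ Q (pairing opposite roots) or √282, √142 ∈ Q (other pairings), all impossible. Hence [Q(γ):Q] = 4 = [Q(√282, √142):Q], so Q(γ) = Q(√282, √142).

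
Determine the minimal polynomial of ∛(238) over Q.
m_α(x) = x^3 - 238

α satisfies α^3 = 238, so x^3 - 238 annihilates α. By the rational root test, a rational root p/q (in lowest terms) of x^3 - 238 would satisfy p^3 = 238 q^3, forcing q = 1 and p^3 = 238; but 238 is not a perfect cube, contradiction. A monic cubic over Q with no rational root is irreducible (any nontrivial factorization would include a linear factor). Hence x^3 - 238 is the minimal polynomial of α, and in particular [Q(α):Q] = 3.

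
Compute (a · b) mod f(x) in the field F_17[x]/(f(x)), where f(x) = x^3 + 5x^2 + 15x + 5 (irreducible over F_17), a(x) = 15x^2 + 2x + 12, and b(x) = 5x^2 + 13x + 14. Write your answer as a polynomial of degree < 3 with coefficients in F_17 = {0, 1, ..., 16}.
a · b ≡ 4x^2 + 13x + 15 (mod f(x))

Multiply in F_17[x]: a(x)·b(x) = (15x^2 + 2x + 12)·(5x^2 + 13x + 14) = 7x^4 + x^3 + 7x^2 + 14x + 15. This has degree ≥ 3, so divide by f(x) over F_17: 7x^4 + x^3 + 7x^2 + 14x + 15 = (7x)·(x^3 + 5x^2 + 15x + 5) + (4x^2 + 13x + 15). Hence a·b ≡ 4x^2 + 13x + 15 (mod f). (F_17[x]/(f) is a field with 17^3 = 4913 elements since f is irreducible of degree 3.)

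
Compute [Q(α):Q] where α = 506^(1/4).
[Q(α):Q] = 4

α is a root of x^4 - 506. By Eisenstein's criterion at the prime p = 2 (which divides the constant term 506 but p^2 = 4 does not, since 506 is squarefree), x^4 - 506 is irreducible over Q. Hence [Q(α):Q] = 4.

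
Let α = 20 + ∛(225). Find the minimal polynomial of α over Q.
m_α(x) = x^3 - 60x^2 + 1200x - 8225

Set β = α - 20 = ∛(225), so β^3 = 225. Then (α - 20)^3 - 225 = 0, i.e. α is a root of g(x) = (x - 20)^3 - 225 = x^3 - 60x^2 + 1200x - 8225. Since g(x) = h(x - 20) where h(x) = x^3 - 225, and h is irreducible over Q (because 225 is not a perfect cube, so h has no rational root, and a monic cubic with no rational root is irreducible), g is also irreducible (irreducibility is preserved under the substitution x → x - 20). Hence m_α(x) = x^3 - 60x^2 + 1200x - 8225.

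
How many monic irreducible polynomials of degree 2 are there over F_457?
There are 104196 monic irreducible polynomials of degree 2 over F_457

Each element of F_{457^2} that lies in no proper subfield is a root of exactly one monic irreducible of degree 2 over F_457, and each such polynomial has 2 distinct roots in F_{457^2}. By Möbius inversion the count is N_457(2) = (1/2) Σ_{d|2} μ(2/d) · 457^d = (1/2)(μ(2)·457^1 + μ(1)·457^2) = 208392/2 = 104196.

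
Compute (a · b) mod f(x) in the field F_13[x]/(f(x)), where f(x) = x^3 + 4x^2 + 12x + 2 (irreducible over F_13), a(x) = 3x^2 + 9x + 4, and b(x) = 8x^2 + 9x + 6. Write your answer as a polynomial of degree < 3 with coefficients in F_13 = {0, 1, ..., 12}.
a · b ≡ 6x + 5 (mod f(x))

Multiply in F_13[x]: a(x)·b(x) = (3x^2 + 9x + 4)·(8x^2 + 9x + 6) = 11x^4 + 8x^3 + x^2 + 12x + 11. This has degree ≥ 3, so divide by f(x) over F_13: 11x^4 + 8x^3 + x^2 + 12x + 11 = (11x + 3)·(x^3 + 4x^2 + 12x + 2) + (6x + 5). Hence a·b ≡ 6x + 5 (mod f). (F_13[x]/(f) is a field with 13^3 = 2197 elements since f is irreducible of degree 3.)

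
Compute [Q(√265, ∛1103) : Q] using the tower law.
[Q(√265, ∛1103) : Q] = 6

Let L = Q(√265, ∛1103). Since Q(√265) ⊂ L and [Q(√265):Q] = 2, the tower law gives 2 | [L:Q]. Likewise Q(∛1103) ⊂ L with [Q(∛1103):Q] = 3 (because 1103 is not a perfect cube), so 3 | [L:Q]. As gcd(2,3) = 1, [L:Q] is divisible by 6. Conversely L is generated over Q by √265 and ∛1103, so [L:Q] ≤ 2·3 = 6. Therefore [Q(√265, ∛1103) : Q] = 6.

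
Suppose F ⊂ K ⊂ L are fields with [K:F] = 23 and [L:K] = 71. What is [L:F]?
[L:F] = 1633

The tower law says that for any tower of field extensions F ⊂ K ⊂ L with finite degrees, [L:F] = [L:K] · [K:F]. Here this gives [L:F] = 71 · 23 = 1633.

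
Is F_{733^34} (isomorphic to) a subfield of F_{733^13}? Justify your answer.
No: F_{733^34} is not a subfield of F_{733^13}

F_{p^m} embeds in F_{p^n} iff m | n. Here 34 ∤ 13 (since 13 = 0·34 + 13 with remainder 13 ≠ 0), so F_{733^34} is not a subfield of F_{733^13}. Equivalently: if it were, the tower law would give 34 = [F_{733^34}:F_733] dividing [F_{733^13}:F_733] = 13, contradiction.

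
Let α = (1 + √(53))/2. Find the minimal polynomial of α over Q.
m_α(x) = x^2 - x - 13

From 2α - 1 = √(53), squaring gives (2α - 1)^2 = 53, i.e. 4α^2 - 4α + 1 = 53, so α^2 - α + (1 - 53)/4 = 0. Since 53 ≡ 1 (mod 4), (1 - 53)/4 = -13 ∈ Z. The polynomial x^2 - x - 13 has discriminant 1 - 4·(-13) = 53, which is not a perfect square in Q (d = 53 is squarefree and ≠ 1), so x^2 - x - 13 is irreducible over Q. It is the minimal polynomial of α.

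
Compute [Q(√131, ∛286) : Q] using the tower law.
[Q(√131, ∛286) : Q] = 6

Let L = Q(√131, ∛286). Since Q(√131) ⊂ L and [Q(√131):Q] = 2, the tower law gives 2 | [L:Q]. Likewise Q(∛286) ⊂ L with [Q(∛286):Q] = 3 (because 286 is not a perfect cube), so 3 | [L:Q]. As gcd(2,3) = 1, [L:Q] is divisible by 6. Conversely L is generated over Q by √131 and ∛286, so [L:Q] ≤ 2·3 = 6. Therefore [Q(√131, ∛286) : Q] = 6.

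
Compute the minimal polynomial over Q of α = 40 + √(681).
m_α(x) = x^2 - 80x + 919

From α - 40 = √(681), squaring gives (α - 40)^2 = 681, i.e. α^2 - 80α + 1600 = 681, so α^2 - 80α + 919 = 0. The discriminant of x^2 - 80x + 919 is (-80)^2 - 4·(919) = 6400 - 3676 = 2724, and 4·(681) is not a perfect square in Q since 681 is squarefree and ≠ 1. Hence x^2 - 80x + 919 is irreducible over Q and is the minimal polynomial of α.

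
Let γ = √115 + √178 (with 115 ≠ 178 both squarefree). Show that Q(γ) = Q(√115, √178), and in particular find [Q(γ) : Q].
[Q(γ) : Q] = 4 (equivalently, Q(γ) = Q(√115, √178))

Obviously Q(γ) ⊆ Q(√115, √178), and [Q(√115, √178):Q] = 4 (since 115, 178 are distinct squarefree integers > 1 with 20470 not a perfect square). To show equality we compute the minimal polynomial of γ. From γ = √115 + √178: γ^2 = 115 + 2√(20470) + 178 = 293 + 2√(20470), so γ^2 - 293 = 2√(20470); squaring, (γ^2 - 293)^2 = 4·20470, i.e. γ^4 - 586γ^2 + 85849 - 81880 = 0, i.e. γ^4 - 586γ^2 + 3969 = 0. So γ is a root of x^4 - 586x^2 + 3969. This polynomial is irreducible over Q: it has no rational root (each ±√115 ± √178 is irrational), and any factorization into two quadratics over Q would force √(20470) ∈ Q (pairing opposite roots) or √115, √178 ∈ Q (other pairings), all impossible. Hence [Q(γ):Q] = 4 = [Q(√115, √178):Q], so Q(γ) = Q(√115, √178).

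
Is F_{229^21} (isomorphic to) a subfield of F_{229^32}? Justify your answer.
No: F_{229^21} is not a subfield of F_{229^32}

F_{p^m} embeds in F_{p^n} iff m | n. Here 21 ∤ 32 (since 32 = 1·21 + 11 with remainder 11 ≠ 0), so F_{229^21} is not a subfield of F_{229^32}. Equivalently: if it were, the tower law would give 21 = [F_{229^21}:F_229] dividing [F_{229^32}:F_229] = 32, contradiction.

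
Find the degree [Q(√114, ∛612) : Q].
[Q(√114, ∛612) : Q] = 6

Let L = Q(√114, ∛612). Since Q(√114) ⊂ L and [Q(√114):Q] = 2, the tower law gives 2 | [L:Q]. Likewise Q(∛612) ⊂ L with [Q(∛612):Q] = 3 (because 612 is not a perfect cube), so 3 | [L:Q]. As gcd(2,3) = 1, [L:Q] is divisible by 6. Conversely L is generated over Q by √114 and ∛612, so [L:Q] ≤ 2·3 = 6. Therefore [Q(√114, ∛612) : Q] = 6.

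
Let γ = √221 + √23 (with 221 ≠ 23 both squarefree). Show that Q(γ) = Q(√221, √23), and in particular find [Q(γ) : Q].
[Q(γ) : Q] = 4 (equivalently, Q(γ) = Q(√221, √23))

Obviously Q(γ) ⊆ Q(√221, √23), and [Q(√221, √23):Q] = 4 (since 221, 23 are distinct squarefree integers > 1 with 5083 not a perfect square). To show equality we compute the minimal polynomial of γ. From γ = √221 + √23: γ^2 = 221 + 2√(5083) + 23 = 244 + 2√(5083), so γ^2 - 244 = 2√(5083); squaring, (γ^2 - 244)^2 = 4·5083, i.e. γ^4 - 488γ^2 + 59536 - 20332 = 0, i.e. γ^4 - 488γ^2 + 39204 = 0. So γ is a root of x^4 - 488x^2 + 39204. This polynomial is irreducible over Q: it has no rational root (each ±√221 ± √23 is irrational), and any factorization into two quadratics over Q would force √(5083) ∈ Q (pairing opposite roots) or √221, √23 ∈ Q (other pairings), all impossible. Hence [Q(γ):Q] = 4 = [Q(√221, √23):Q], so Q(γ) = Q(√221, √23).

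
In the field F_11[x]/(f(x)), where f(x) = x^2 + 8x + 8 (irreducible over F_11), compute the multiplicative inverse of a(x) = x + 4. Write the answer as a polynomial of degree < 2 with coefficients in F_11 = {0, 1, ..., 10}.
a(x)^(-1) ≡ 7x + 6 (mod f(x))

Since f is irreducible over F_11, F_11[x]/(f) is a field and a(x) ≠ 0 has an inverse. Apply the extended Euclidean algorithm to f(x) and a(x) in F_11[x]: f(x) = (x + 4)·a(x) + (3). The last nonzero remainder is the constant 3 = gcd(f, a) in F_11. Back-substituting through the division chain expresses 3 = s(x)·a(x) + t(x)·f(x) with s(x) ≡ 10x + 7 (mod f), so (10x + 7)·a(x) ≡ 3 (mod f). Multiplying by 3^(-1) ≡ 4 in F_11 gives a(x)^(-1) ≡ 4·(10x + 7) ≡ 7x + 6 (mod f). Check: (x + 4)·(7x + 6) = 7x^2 + x + 2 ≡ 1 (mod x^2 + 8x + 8).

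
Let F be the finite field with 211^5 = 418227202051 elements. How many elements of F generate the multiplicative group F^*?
There are φ(418227202050) = 95524224000 primitive elements

F_q^* is cyclic of order q - 1 = 418227202050. A cyclic group of order m has exactly φ(m) generators. Here m = 418227202050 = 2 · 3 · 5^2 · 7 · 1361 · 292661, so the number of primitive elements is φ(418227202050) = 95524224000.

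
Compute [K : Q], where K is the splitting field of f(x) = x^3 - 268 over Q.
[K : Q] = 6

The roots of x^3 - 268 are ∛268, ω∛268, ω^2∛268 where ω = e^(2πi/3) is a primitive cube root of unity, so K = Q(∛268, ω). Now [Q(∛268):Q] = 3 (since 268 is not a perfect cube, x^3 - 268 is irreducible) and [Q(ω):Q] = 2. Both 2 and 3 divide [K:Q], and [K:Q] ≤ 3·2 = 6, so [K:Q] = 6. (Equivalently: Q(∛268) ⊂ R but ω ∉ R, so [K : Q(∛268)] = 2.)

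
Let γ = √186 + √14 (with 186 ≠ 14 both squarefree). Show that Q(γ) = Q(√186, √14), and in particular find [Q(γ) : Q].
[Q(γ) : Q] = 4 (equivalently, Q(γ) = Q(√186, √14))

Obviously Q(γ) ⊆ Q(√186, √14), and [Q(√186, √14):Q] = 4 (since 186, 14 are distinct squarefree integers > 1 with 2604 not a perfect square). To show equality we compute the minimal polynomial of γ. From γ = √186 + √14: γ^2 = 186 + 2√(2604) + 14 = 200 + 2√(2604), so γ^2 - 200 = 2√(2604); squaring, (γ^2 - 200)^2 = 4·2604, i.e. γ^4 - 400γ^2 + 40000 - 10416 = 0, i.e. γ^4 - 400γ^2 + 29584 = 0. So γ is a root of x^4 - 400x^2 + 29584. This polynomial is irreducible over Q: it has no rational root (each ±√186 ± √14 is irrational), and any factorization into two quadratics over Q would force √(2604) ∈ Q (pairing opposite roots) or √186, √14 ∈ Q (other pairings), all impossible. Hence [Q(γ):Q] = 4 = [Q(√186, √14):Q], so Q(γ) = Q(√186, √14).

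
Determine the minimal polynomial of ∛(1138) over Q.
m_α(x) = x^3 - 1138

α satisfies α^3 = 1138, so x^3 - 1138 annihilates α. By the rational root test, a rational root p/q (in lowest terms) of x^3 - 1138 would satisfy p^3 = 1138 q^3, forcing q = 1 and p^3 = 1138; but 1138 is not a perfect cube, contradiction. A monic cubic over Q with no rational root is irreducible (any nontrivial factorization would include a linear factor). Hence x^3 - 1138 is the minimal polynomial of α, and in particular [Q(α):Q] = 3.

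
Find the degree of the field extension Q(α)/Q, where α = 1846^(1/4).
[Q(α):Q] = 4

α is a root of x^4 - 1846. By Eisenstein's criterion at the prime p = 2 (which divides the constant term 1846 but p^2 = 4 does not, since 1846 is squarefree), x^4 - 1846 is irreducible over Q. Hence [Q(α):Q] = 4.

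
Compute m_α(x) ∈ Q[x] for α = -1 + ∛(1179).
m_α(x) = x^3 + 3x^2 + 3x - 1178

Set β = α + 1 = ∛(1179), so β^3 = 1179. Then (α + 1)^3 - 1179 = 0, i.e. α is a root of g(x) = (x + 1)^3 - 1179 = x^3 + 3x^2 + 3x - 1178. Since g(x) = h(x + 1) where h(x) = x^3 - 1179, and h is irreducible over Q (because 1179 is not a perfect cube, so h has no rational root, and a monic cubic with no rational root is irreducible), g is also irreducible (irreducibility is preserved under the substitution x → x + 1). Hence m_α(x) = x^3 + 3x^2 + 3x - 1178.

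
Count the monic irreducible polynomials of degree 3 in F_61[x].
There are 75640 monic irreducible polynomials of degree 3 over F_61

Each element of F_{61^3} that lies in no proper subfield is a root of exactly one monic irreducible of degree 3 over F_61, and each such polynomial has 3 distinct roots in F_{61^3}. By Möbius inversion the count is N_61(3) = (1/3) Σ_{d|3} μ(3/d) · 61^d = (1/3)(μ(3)·61^1 + μ(1)·61^3) = 226920/3 = 75640.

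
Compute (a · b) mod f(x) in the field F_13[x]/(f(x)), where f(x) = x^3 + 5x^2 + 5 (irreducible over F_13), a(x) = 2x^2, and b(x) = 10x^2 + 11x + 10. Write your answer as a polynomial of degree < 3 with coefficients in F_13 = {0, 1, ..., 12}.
a · b ≡ 7x^2 + 4x (mod f(x))

Multiply in F_13[x]: a(x)·b(x) = (2x^2)·(10x^2 + 11x + 10) = 7x^4 + 9x^3 + 7x^2. This has degree ≥ 3, so divide by f(x) over F_13: 7x^4 + 9x^3 + 7x^2 = (7x)·(x^3 + 5x^2 + 5) + (7x^2 + 4x). Hence a·b ≡ 7x^2 + 4x (mod f). (F_13[x]/(f) is a field with 13^3 = 2197 elements since f is irreducible of degree 3.)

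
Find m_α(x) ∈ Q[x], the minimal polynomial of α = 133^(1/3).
m_α(x) = x^3 - 133

α satisfies α^3 = 133, so x^3 - 133 annihilates α. By the rational root test, a rational root p/q (in lowest terms) of x^3 - 133 would satisfy p^3 = 133 q^3, forcing q = 1 and p^3 = 133; but 133 is not a perfect cube, contradiction. A monic cubic over Q with no rational root is irreducible (any nontrivial factorization would include a linear factor). Hence x^3 - 133 is the minimal polynomial of α, and in particular [Q(α):Q] = 3.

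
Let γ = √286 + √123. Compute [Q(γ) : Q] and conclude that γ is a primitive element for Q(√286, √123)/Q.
[Q(γ) : Q] = 4 (equivalently, Q(γ) = Q(√286, √123))

Obviously Q(γ) ⊆ Q(√286, √123), and [Q(√286, √123):Q] = 4 (since 286, 123 are distinct squarefree integers > 1 with 35178 not a perfect square). To show equality we compute the minimal polynomial of γ. From γ = √286 + √123: γ^2 = 286 + 2√(35178) + 123 = 409 + 2√(35178), so γ^2 - 409 = 2√(35178); squaring, (γ^2 - 409)^2 = 4·35178, i.e. γ^4 - 818γ^2 + 167281 - 140712 = 0, i.e. γ^4 - 818γ^2 + 26569 = 0. So γ is a root of x^4 - 818x^2 + 26569. This polynomial is irreducible over Q: it has no rational root (each ±√286 ± √123 is irrational), and any factorization into two quadratics over Q would force √(35178) ∈ Q (pairing opposite roots) or √286, √123 ∈ Q (other pairings), all impossible. Hence [Q(γ):Q] = 4 = [Q(√286, √123):Q], so Q(γ) = Q(√286, √123).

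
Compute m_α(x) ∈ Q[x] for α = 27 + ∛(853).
m_α(x) = x^3 - 81x^2 + 2187x - 20536

Set β = α - 27 = ∛(853), so β^3 = 853. Then (α - 27)^3 - 853 = 0, i.e. α is a root of g(x) = (x - 27)^3 - 853 = x^3 - 81x^2 + 2187x - 20536. Since g(x) = h(x - 27) where h(x) = x^3 - 853, and h is irreducible over Q (because 853 is not a perfect cube, so h has no rational root, and a monic cubic with no rational root is irreducible), g is also irreducible (irreducibility is preserved under the substitution x → x - 27). Hence m_α(x) = x^3 - 81x^2 + 2187x - 20536.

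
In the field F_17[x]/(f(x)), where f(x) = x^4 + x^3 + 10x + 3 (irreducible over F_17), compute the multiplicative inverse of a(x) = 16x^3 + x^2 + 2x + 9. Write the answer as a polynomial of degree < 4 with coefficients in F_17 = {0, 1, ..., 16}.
a(x)^(-1) ≡ x^3 + 4x^2 + 6x + 14 (mod f(x))

Since f is irreducible over F_17, F_17[x]/(f) is a field and a(x) ≠ 0 has an inverse. Apply the extended Euclidean algorithm to f(x) and a(x) in F_17[x]: f(x) = (16x + 15)·a(x) + (4x^2 + 6x + 4);  a(x) = (4x + 7)·(4x^2 + 6x + 4) + (12x + 15);  (4x^2 + 6x + 4) = (6x + 10)·(12x + 15) + (7). The last nonzero remainder is the constant 7 = gcd(f, a) in F_17. Back-substituting through the division chain expresses 7 = s(x)·a(x) + t(x)·f(x) with s(x) ≡ 7x^3 + 11x^2 + 8x + 13 (mod f), so (7x^3 + 11x^2 + 8x + 13)·a(x) ≡ 7 (mod f). Multiplying by 7^(-1) ≡ 5 in F_17 gives a(x)^(-1) ≡ 5·(7x^3 + 11x^2 + 8x + 13) ≡ x^3 + 4x^2 + 6x + 14 (mod f). Check: (16x^3 + x^2 + 2x + 9)·(x^3 + 4x^2 + 6x + 14) = 16x^6 + 14x^5 + 9x^3 + 11x^2 + 14x + 7 ≡ 1 (mod x^4 + x^3 + 10x + 3).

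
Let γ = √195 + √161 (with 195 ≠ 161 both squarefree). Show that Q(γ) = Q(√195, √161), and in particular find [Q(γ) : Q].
[Q(γ) : Q] = 4 (equivalently, Q(γ) = Q(√195, √161))

Obviously Q(γ) ⊆ Q(√195, √161), and [Q(√195, √161):Q] = 4 (since 195, 161 are distinct squarefree integers > 1 with 31395 not a perfect square). To show equality we compute the minimal polynomial of γ. From γ = √195 + √161: γ^2 = 195 + 2√(31395) + 161 = 356 + 2√(31395), so γ^2 - 356 = 2√(31395); squaring, (γ^2 - 356)^2 = 4·31395, i.e. γ^4 - 712γ^2 + 126736 - 125580 = 0, i.e. γ^4 - 712γ^2 + 1156 = 0. So γ is a root of x^4 - 712x^2 + 1156. This polynomial is irreducible over Q: it has no rational root (each ±√195 ± √161 is irrational), and any factorization into two quadratics over Q would force √(31395) ∈ Q (pairing opposite roots) or √195, √161 ∈ Q (other pairings), all impossible. Hence [Q(γ):Q] = 4 = [Q(√195, √161):Q], so Q(γ) = Q(√195, √161).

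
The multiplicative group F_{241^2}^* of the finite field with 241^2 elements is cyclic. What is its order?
|F_{241^2}^*| = 58080

F_{241^2} has 241^2 = 58081 elements; its multiplicative group consists of all nonzero elements, so |F_{241^2}^*| = 58081 - 1 = 58080. (It is cyclic since any finite subgroup of the multiplicative group of a field is cyclic.)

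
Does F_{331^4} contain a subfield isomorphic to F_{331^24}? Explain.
No: F_{331^24} is not a subfield of F_{331^4}

F_{p^m} embeds in F_{p^n} iff m | n. Here 24 ∤ 4 (since 4 = 0·24 + 4 with remainder 4 ≠ 0), so F_{331^24} is not a subfield of F_{331^4}. Equivalently: if it were, the tower law would give 24 = [F_{331^24}:F_331] dividing [F_{331^4}:F_331] = 4, contradiction.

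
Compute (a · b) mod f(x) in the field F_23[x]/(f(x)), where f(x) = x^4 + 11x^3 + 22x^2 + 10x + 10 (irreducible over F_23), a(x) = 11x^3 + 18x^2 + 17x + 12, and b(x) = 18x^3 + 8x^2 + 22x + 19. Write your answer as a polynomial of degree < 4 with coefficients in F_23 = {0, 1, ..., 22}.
a · b ≡ 9x^3 + 8x^2 + 7x + 20 (mod f(x))

Multiply in F_23[x]: a(x)·b(x) = (11x^3 + 18x^2 + 17x + 12)·(18x^3 + 8x^2 + 22x + 19) = 14x^6 + 21x^5 + 2x^4 + 14x^3 + 7x^2 + 12x + 21. This has degree ≥ 4, so divide by f(x) over F_23: 14x^6 + 21x^5 + 2x^4 + 14x^3 + 7x^2 + 12x + 21 = (14x^2 + 5x + 7)·(x^4 + 11x^3 + 22x^2 + 10x + 10) + (9x^3 + 8x^2 + 7x + 20). Hence a·b ≡ 9x^3 + 8x^2 + 7x + 20 (mod f). (F_23[x]/(f) is a field with 23^4 = 279841 elements since f is irreducible of degree 4.)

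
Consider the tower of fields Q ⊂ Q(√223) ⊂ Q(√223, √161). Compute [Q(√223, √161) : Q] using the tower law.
[Q(√223, √161) : Q] = 4

[Q(√223):Q] = 2 (min poly x^2 - 223, irreducible since 223 is squarefree > 1). For the top step, suppose √161 ∈ Q(√223), say √161 = c + d√223 with c, d ∈ Q. Squaring: 161 = c^2 + 223d^2 + 2cd√223. Since √223 ∉ Q this forces 2cd = 0. If d = 0 then √161 = c ∈ Q, contradicting 161 squarefree > 1. If c = 0 then 161 = 223d^2, so 223·161 = (223d)^2 is a perfect square in Q — but 223·161 = 35903 is not a perfect square (since 223 and 161 are distinct squarefree integers). Contradiction. Hence √161 ∉ Q(√223), so x^2 - 161 stays irreducible over Q(√223) and [Q(√223, √161) : Q(√223)] = 2. By the tower law, [Q(√223, √161) : Q] = 2 · 2 = 4.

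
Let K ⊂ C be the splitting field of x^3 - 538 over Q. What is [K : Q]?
[K : Q] = 6

The roots of x^3 - 538 are ∛538, ω∛538, ω^2∛538 where ω = e^(2πi/3) is a primitive cube root of unity, so K = Q(∛538, ω). Now [Q(∛538):Q] = 3 (since 538 is not a perfect cube, x^3 - 538 is irreducible) and [Q(ω):Q] = 2. Both 2 and 3 divide [K:Q], and [K:Q] ≤ 3·2 = 6, so [K:Q] = 6. (Equivalently: Q(∛538) ⊂ R but ω ∉ R, so [K : Q(∛538)] = 2.)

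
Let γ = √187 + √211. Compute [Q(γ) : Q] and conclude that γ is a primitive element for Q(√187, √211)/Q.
[Q(γ) : Q] = 4 (equivalently, Q(γ) = Q(√187, √211))

Obviously Q(γ) ⊆ Q(√187, √211), and [Q(√187, √211):Q] = 4 (since 187, 211 are distinct squarefree integers > 1 with 39457 not a perfect square). To show equality we compute the minimal polynomial of γ. From γ = √187 + √211: γ^2 = 187 + 2√(39457) + 211 = 398 + 2√(39457), so γ^2 - 398 = 2√(39457); squaring, (γ^2 - 398)^2 = 4·39457, i.e. γ^4 - 796γ^2 + 158404 - 157828 = 0, i.e. γ^4 - 796γ^2 + 576 = 0. So γ is a root of x^4 - 796x^2 + 576. This polynomial is irreducible over Q: it has no rational root (each ±√187 ± √211 is irrational), and any factorization into two quadratics over Q would force √(39457) ∈ Q (pairing opposite roots) or √187, √211 ∈ Q (other pairings), all impossible. Hence [Q(γ):Q] = 4 = [Q(√187, √211):Q], so Q(γ) = Q(√187, √211).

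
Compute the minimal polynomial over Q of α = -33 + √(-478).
m_α(x) = x^2 + 66x + 1567

From α + 33 = √(-478), squaring gives (α + 33)^2 = -478, i.e. α^2 + 66α + 1089 = -478, so α^2 + 66α + 1567 = 0. The discriminant of x^2 + 66x + 1567 is (66)^2 - 4·(1567) = 4356 - 6268 = -1912, and 4·(-478) is not a perfect square in Q since -478 is squarefree and ≠ 1. Hence x^2 + 66x + 1567 is irreducible over Q and is the minimal polynomial of α.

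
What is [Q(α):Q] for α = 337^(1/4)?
[Q(α):Q] = 4

α is a root of x^4 - 337. By Eisenstein's criterion at the prime p = 337 (which divides the constant term 337 but p^2 = 113569 does not, since 337 is squarefree), x^4 - 337 is irreducible over Q. Hence [Q(α):Q] = 4.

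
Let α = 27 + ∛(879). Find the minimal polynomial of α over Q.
m_α(x) = x^3 - 81x^2 + 2187x - 20562

Set β = α - 27 = ∛(879), so β^3 = 879. Then (α - 27)^3 - 879 = 0, i.e. α is a root of g(x) = (x - 27)^3 - 879 = x^3 - 81x^2 + 2187x - 20562. Since g(x) = h(x - 27) where h(x) = x^3 - 879, and h is irreducible over Q (because 879 is not a perfect cube, so h has no rational root, and a monic cubic with no rational root is irreducible), g is also irreducible (irreducibility is preserved under the substitution x → x - 27). Hence m_α(x) = x^3 - 81x^2 + 2187x - 20562.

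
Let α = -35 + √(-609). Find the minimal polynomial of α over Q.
m_α(x) = x^2 + 70x + 1834

From α + 35 = √(-609), squaring gives (α + 35)^2 = -609, i.e. α^2 + 70α + 1225 = -609, so α^2 + 70α + 1834 = 0. The discriminant of x^2 + 70x + 1834 is (70)^2 - 4·(1834) = 4900 - 7336 = -2436, and 4·(-609) is not a perfect square in Q since -609 is squarefree and ≠ 1. Hence x^2 + 70x + 1834 is irreducible over Q and is the minimal polynomial of α.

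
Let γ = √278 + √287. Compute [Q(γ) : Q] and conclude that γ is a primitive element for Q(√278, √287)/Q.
[Q(γ) : Q] = 4 (equivalently, Q(γ) = Q(√278, √287))

Obviously Q(γ) ⊆ Q(√278, √287), and [Q(√278, √287):Q] = 4 (since 278, 287 are distinct squarefree integers > 1 with 79786 not a perfect square). To show equality we compute the minimal polynomial of γ. From γ = √278 + √287: γ^2 = 278 + 2√(79786) + 287 = 565 + 2√(79786), so γ^2 - 565 = 2√(79786); squaring, (γ^2 - 565)^2 = 4·79786, i.e. γ^4 - 1130γ^2 + 319225 - 319144 = 0, i.e. γ^4 - 1130γ^2 + 81 = 0. So γ is a root of x^4 - 1130x^2 + 81. This polynomial is irreducible over Q: it has no rational root (each ±√278 ± √287 is irrational), and any factorization into two quadratics over Q would force √(79786) ∈ Q (pairing opposite roots) or √278, √287 ∈ Q (other pairings), all impossible. Hence [Q(γ):Q] = 4 = [Q(√278, √287):Q], so Q(γ) = Q(√278, √287).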